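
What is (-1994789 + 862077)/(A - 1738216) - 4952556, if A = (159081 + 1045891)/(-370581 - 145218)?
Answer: -1110079721435257062/224142819889 ≈ -4.9526e+6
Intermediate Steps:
A = -1204972/515799 (A = 1204972/(-515799) = 1204972*(-1/515799) = -1204972/515799 ≈ -2.3361)
(-1994789 + 862077)/(A - 1738216) - 4952556 = (-1994789 + 862077)/(-1204972/515799 - 1738216) - 4952556 = -1132712/(-896571279556/515799) - 4952556 = -1132712*(-515799/896571279556) - 4952556 = 146062929222/224142819889 - 4952556 = -1110079721435257062/224142819889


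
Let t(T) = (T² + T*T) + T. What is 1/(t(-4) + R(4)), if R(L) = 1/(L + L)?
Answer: 8/225 ≈ 0.035556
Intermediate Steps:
R(L) = 1/(2*L)
t(T) = T + 2*T² (t(T) = (T² + T²) + T = 2*T² + T = T + 2*T²)
1/(t(-4) + R(4)) = 1/(-4*(1 + 2*(-4)) + (½)/4) = 1/(-4*(1 - 8) + (½)*(¼)) = 1/(-4*(-7) + ⅛) = 1/(28 + ⅛) = 1/(225/8) = 8/225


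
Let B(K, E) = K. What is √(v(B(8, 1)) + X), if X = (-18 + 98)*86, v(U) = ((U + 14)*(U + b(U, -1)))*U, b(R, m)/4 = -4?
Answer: 12*√38 ≈ 73.973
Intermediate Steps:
b(R, m) = -16 (b(R, m) = 4*(-4) = -16)
v(U) = U*(-16 + U)*(14 + U) (v(U) = ((U + 14)*(U - 16))*U = ((14 + U)*(-16 + U))*U = ((-16 + U)*(14 + U))*U = U*(-16 + U)*(14 + U))
X = 6880 (X = 80*86 = 6880)
√(v(B(8, 1)) + X) = √(8*(-224 + 8² - 2*8) + 6880) = √(8*(-224 + 64 - 16) + 6880) = √(8*(-176) + 6880) = √(-1408 + 6880) = √5472 = 12*√38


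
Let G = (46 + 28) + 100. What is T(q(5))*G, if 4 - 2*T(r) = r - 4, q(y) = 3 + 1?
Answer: 348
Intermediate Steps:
q(y) = 4
G = 174 (G = 74 + 100 = 174)
T(r) = 4 - r/2 (T(r) = 2 - (r - 4)/2 = 2 - (-4 + r)/2 = 2 + (2 - r/2) = 4 - r/2)
T(q(5))*G = (4 - ½*4)*174 = (4 - 2)*174 = 2*174 = 348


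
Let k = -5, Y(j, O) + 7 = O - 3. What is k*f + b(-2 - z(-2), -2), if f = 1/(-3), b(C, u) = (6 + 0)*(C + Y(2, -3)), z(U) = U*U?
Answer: -337/3 ≈ -112.33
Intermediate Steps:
Y(j, O) = -10 + O (Y(j, O) = -7 + (O - 3) = -7 + (-3 + O) = -10 + O)
z(U) = U²
b(C, u) = -78 + 6*C (b(C, u) = (6 + 0)*(C + (-10 - 3)) = 6*(C - 13) = 6*(-13 + C) = -78 + 6*C)
f = -⅓ ≈ -0.33333
k*f + b(-2 - z(-2), -2) = -5*(-⅓) + (-78 + 6*(-2 - 1*(-2)²)) = 5/3 + (-78 + 6*(-2 - 1*4)) = 5/3 + (-78 + 6*(-2 - 4)) = 5/3 + (-78 + 6*(-6)) = 5/3 + (-78 - 36) = 5/3 - 114 = -337/3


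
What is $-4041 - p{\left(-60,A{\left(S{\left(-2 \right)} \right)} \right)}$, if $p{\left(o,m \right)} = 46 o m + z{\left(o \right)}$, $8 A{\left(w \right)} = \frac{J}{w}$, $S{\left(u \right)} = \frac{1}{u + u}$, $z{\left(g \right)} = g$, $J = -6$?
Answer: $4299$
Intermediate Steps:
$S{\left(u \right)} = \frac{1}{2 u}$
$A{\left(w \right)} = - \frac{3}{4 w}$ ($A{\left(w \right)} = \frac{\left(-6\right) \frac{1}{w}}{8} = - \frac{3}{4 w}$)
$p{\left(o,m \right)} = o + 46 m o$ ($p{\left(o,m \right)} = 46 o m + o = 46 m o + o = o + 46 m o$)
$-4041 - p{\left(-60,A{\left(S{\left(-2 \right)} \right)} \right)} = -4041 - - 60 \left(1 + 46 \left(- \frac{3}{4 \frac{1}{2 \left(-2\right)}}\right)\right) = -4041 - - 60 \left(1 + 46 \left(- \frac{3}{4 \cdot \frac{1}{2} \left(- \frac{1}{2}\right)}\right)\right) = -4041 - - 60 \left(1 + 46 \left(- \frac{3}{4 \left(- \frac{1}{4}\right)}\right)\right) = -4041 - - 60 \left(1 + 46 \left(\left(- \frac{3}{4}\right) \left(-4\right)\right)\right) = -4041 - - 60 \left(1 + 46 \cdot 3\right) = -4041 - - 60 \left(1 + 138\right) = -4041 - \left(-60\right) 139 = -4041 - -8340 = -4041 + 8340 = 4299$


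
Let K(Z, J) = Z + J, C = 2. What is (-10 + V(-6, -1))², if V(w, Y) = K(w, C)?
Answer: 196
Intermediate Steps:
K(Z, J) = J + Z
V(w, Y) = 2 + w
(-10 + V(-6, -1))² = (-10 + (2 - 6))² = (-10 - 4)² = (-14)² = 196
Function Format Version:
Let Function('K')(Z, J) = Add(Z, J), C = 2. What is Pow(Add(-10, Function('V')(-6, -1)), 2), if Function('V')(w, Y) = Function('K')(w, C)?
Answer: 196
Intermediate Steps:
Function('K')(Z, J) = Add(J, Z)
Function('V')(w, Y) = Add(2, w)
Pow(Add(-10, Function('V')(-6, -1)), 2) = Pow(Add(-10, Add(2, -6)), 2) = Pow(Add(-10, -4), 2) = Pow(-14, 2) = 196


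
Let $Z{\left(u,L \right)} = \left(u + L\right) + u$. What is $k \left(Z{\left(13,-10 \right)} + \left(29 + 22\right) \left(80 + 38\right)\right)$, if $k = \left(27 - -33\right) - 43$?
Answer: $102578$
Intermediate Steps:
$Z{\left(u,L \right)} = L + 2 u$ ($Z{\left(u,L \right)} = \left(L + u\right) + u = L + 2 u$)
$k = 17$ ($k = \left(27 + 33\right) - 43 = 60 - 43 = 17$)
$k \left(Z{\left(13,-10 \right)} + \left(29 + 22\right) \left(80 + 38\right)\right) = 17 \left(\left(-10 + 2 \cdot 13\right) + \left(29 + 22\right) \left(80 + 38\right)\right) = 17 \left(\left(-10 + 26\right) + 51 \cdot 118\right) = 17 \left(16 + 6018\right) = 17 \cdot 6034 = 102578$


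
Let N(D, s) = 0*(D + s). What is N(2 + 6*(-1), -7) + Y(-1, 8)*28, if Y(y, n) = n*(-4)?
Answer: -896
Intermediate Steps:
Y(y, n) = -4*n
N(D, s) = 0
N(2 + 6*(-1), -7) + Y(-1, 8)*28 = 0 - 4*8*28 = 0 - 32*28 = 0 - 896 = -896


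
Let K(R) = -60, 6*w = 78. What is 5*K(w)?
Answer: -300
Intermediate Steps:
w = 13 (w = (1/6)*78 = 13)
5*K(w) = 5*(-60) = -300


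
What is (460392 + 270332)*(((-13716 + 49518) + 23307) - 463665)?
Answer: -295618778544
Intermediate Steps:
(460392 + 270332)*(((-13716 + 49518) + 23307) - 463665) = 730724*((35802 + 23307) - 463665) = 730724*(59109 - 463665) = 730724*(-404556) = -295618778544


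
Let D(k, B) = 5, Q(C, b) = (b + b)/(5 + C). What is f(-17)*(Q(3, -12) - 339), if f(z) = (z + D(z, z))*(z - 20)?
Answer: -151848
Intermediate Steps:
Q(C, b) = 2*b/(5 + C) (Q(C, b) = (2*b)/(5 + C) = 2*b/(5 + C))
f(z) = (-20 + z)*(5 + z) (f(z) = (z + 5)*(z - 20) = (5 + z)*(-20 + z) = (-20 + z)*(5 + z))
f(-17)*(Q(3, -12) - 339) = (-100 + (-17)² - 15*(-17))*(2*(-12)/(5 + 3) - 339) = (-100 + 289 + 255)*(2*(-12)/8 - 339) = 444*(2*(-12)*(⅛) - 339) = 444*(-3 - 339) = 444*(-342) = -151848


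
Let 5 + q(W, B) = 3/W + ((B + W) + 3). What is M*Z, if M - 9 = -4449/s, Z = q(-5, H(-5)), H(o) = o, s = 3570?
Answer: -83043/850 ≈ -97.698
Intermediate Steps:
q(W, B) = -2 + B + W + 3/W (q(W, B) = -5 + (3/W + ((B + W) + 3)) = -5 + (3/W + (3 + B + W)) = -5 + (3 + B + W + 3/W) = -2 + B + W + 3/W)
Z = -63/5 (Z = -2 - 5 - 5 + 3/(-5) = -2 - 5 - 5 + 3*(-⅕) = -2 - 5 - 5 - ⅗ = -63/5 ≈ -12.600)
M = 9227/1190 (M = 9 - 4449/3570 = 9 - 4449*1/3570 = 9 - 1483/1190 = 9227/1190 ≈ 7.7538)
M*Z = (9227/1190)*(-63/5) = -83043/850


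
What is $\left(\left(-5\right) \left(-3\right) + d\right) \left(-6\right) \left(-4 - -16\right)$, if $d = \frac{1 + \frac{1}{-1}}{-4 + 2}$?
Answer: $-1080$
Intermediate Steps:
$d = 0$ ($d = \frac{1 - 1}{-2} = 0 \left(- \frac{1}{2}\right) = 0$)
$\left(\left(-5\right) \left(-3\right) + d\right) \left(-6\right) \left(-4 - -16\right) = \left(\left(-5\right) \left(-3\right) + 0\right) \left(-6\right) \left(-4 - -16\right) = \left(15 + 0\right) \left(-6\right) \left(-4 + 16\right) = 15 \left(-6\right) 12 = \left(-90\right) 12 = -1080$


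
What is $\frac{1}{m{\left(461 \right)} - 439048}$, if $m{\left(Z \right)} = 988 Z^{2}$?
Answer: $\frac{1}{209531700} \approx 4.7725 \cdot 10^{-9}$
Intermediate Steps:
$\frac{1}{m{\left(461 \right)} - 439048} = \frac{1}{988 \cdot 461^{2} - 439048} = \frac{1}{988 \cdot 212521 - 439048} = \frac{1}{209970748 - 439048} = \frac{1}{209531700}$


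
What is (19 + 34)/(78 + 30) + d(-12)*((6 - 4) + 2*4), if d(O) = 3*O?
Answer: -38827/108 ≈ -359.51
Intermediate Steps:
(19 + 34)/(78 + 30) + d(-12)*((6 - 4) + 2*4) = (19 + 34)/(78 + 30) + (3*(-12))*((6 - 4) + 2*4) = 53/108 - 36*(2 + 8) = 53*(1/108) - 36*10 = 53/108 - 360 = -38827/108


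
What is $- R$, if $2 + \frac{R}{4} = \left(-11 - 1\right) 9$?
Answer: $440$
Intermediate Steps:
$R = -440$ ($R = -8 + 4 \left(-11 - 1\right) 9 = -8 + 4 \left(\left(-12\right) 9\right) = -8 + 4 \left(-108\right) = -8 - 432 = -440$)
$- R = \left(-1\right) \left(-440\right) = 440$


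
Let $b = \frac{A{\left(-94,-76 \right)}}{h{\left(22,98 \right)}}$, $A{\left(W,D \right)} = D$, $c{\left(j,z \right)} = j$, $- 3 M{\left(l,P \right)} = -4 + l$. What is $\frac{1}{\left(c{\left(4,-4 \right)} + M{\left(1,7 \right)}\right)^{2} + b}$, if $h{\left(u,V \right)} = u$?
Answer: $\frac{11}{237} \approx 0.046413$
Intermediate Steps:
$M{\left(l,P \right)} = \frac{4}{3} - \frac{l}{3}$ ($M{\left(l,P \right)} = - \frac{-4 + l}{3} = \frac{4}{3} - \frac{l}{3}$)
$b = - \frac{38}{11}$ ($b = - \frac{76}{22} = \left(-76\right) \frac{1}{22} = - \frac{38}{11} \approx -3.4545$)
$\frac{1}{\left(c{\left(4,-4 \right)} + M{\left(1,7 \right)}\right)^{2} + b} = \frac{1}{\left(4 + \left(\frac{4}{3} - \frac{1}{3}\right)\right)^{2} - \frac{38}{11}} = \frac{1}{\left(4 + 1\right)^{2} - \frac{38}{11}} = \frac{1}{5^{2} - \frac{38}{11}} = \frac{1}{25 - \frac{38}{11}} = \frac{1}{\frac{237}{11}} = \frac{11}{237}$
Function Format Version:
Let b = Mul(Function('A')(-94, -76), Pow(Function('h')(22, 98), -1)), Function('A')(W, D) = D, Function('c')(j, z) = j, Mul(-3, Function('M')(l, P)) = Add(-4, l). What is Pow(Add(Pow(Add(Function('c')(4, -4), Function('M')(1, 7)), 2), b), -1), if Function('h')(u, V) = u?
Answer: Rational(11, 237) ≈ 0.046413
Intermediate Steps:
Function('M')(l, P) = Add(Rational(4, 3), Mul(Rational(-1, 3), l)) (Function('M')(l, P) = Mul(Rational(-1, 3), Add(-4, l)) = Add(Rational(4, 3), Mul(Rational(-1, 3), l)))
b = Rational(-38, 11) (b = Mul(-76, Pow(22, -1)) = Mul(-76, Rational(1, 22)) = Rational(-38, 11) ≈ -3.4545)
Pow(Add(Pow(Add(Function('c')(4, -4), Function('M')(1, 7)), 2), b), -1) = Pow(Add(Pow(Add(4, Add(Rational(4, 3), Mul(Rational(-1, 3), 1))), 2), Rational(-38, 11)), -1) = Pow(Add(Pow(Add(4, Add(Rational(4, 3), Rational(-1, 3))), 2), Rational(-38, 11)), -1) = Pow(Add(Pow(Add(4, 1), 2), Rational(-38, 11)), -1) = Pow(Add(Pow(5, 2), Rational(-38, 11)), -1) = Pow(Add(25, Rational(-38, 11)), -1) = Pow(Rational(237, 11), -1) = Rational(11, 237)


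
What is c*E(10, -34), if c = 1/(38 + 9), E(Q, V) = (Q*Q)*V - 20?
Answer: -3420/47 ≈ -72.766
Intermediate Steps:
E(Q, V) = -20 + V*Q² (E(Q, V) = Q²*V - 20 = V*Q² - 20 = -20 + V*Q²)
c = 1/47 ≈ 0.021277
c*E(10, -34) = (-20 - 34*10²)/47 = (-20 - 34*100)/47 = (-20 - 3400)/47 = (1/47)*(-3420) = -3420/47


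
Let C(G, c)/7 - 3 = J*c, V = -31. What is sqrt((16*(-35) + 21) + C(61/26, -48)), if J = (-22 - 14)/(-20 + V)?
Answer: 7*I*sqrt(4454)/17 ≈ 27.48*I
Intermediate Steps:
J = 12/17 (J = (-22 - 14)/(-20 - 31) = -36/(-51) = -36*(-1/51) = 12/17 ≈ 0.70588)
C(G, c) = 21 + 84*c/17 (C(G, c) = 21 + 7*(12*c/17) = 21 + 84*c/17)
sqrt((16*(-35) + 21) + C(61/26, -48)) = sqrt((16*(-35) + 21) + (21 + (84/17)*(-48))) = sqrt((-560 + 21) + (21 - 4032/17)) = sqrt(-539 - 3675/17) = sqrt(-12838/17) = 7*I*sqrt(4454)/17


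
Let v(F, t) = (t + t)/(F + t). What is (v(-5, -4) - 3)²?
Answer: 361/81 ≈ 4.4568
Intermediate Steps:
v(F, t) = 2*t/(F + t) (v(F, t) = (2*t)/(F + t) = 2*t/(F + t))
(v(-5, -4) - 3)² = (2*(-4)/(-5 - 4) - 3)² = (2*(-4)/(-9) - 3)² = (2*(-4)*(-⅑) - 3)² = (8/9 - 3)² = (-19/9)² = 361/81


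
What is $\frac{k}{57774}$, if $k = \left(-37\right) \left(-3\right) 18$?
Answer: $\frac{333}{9629} \approx 0.034583$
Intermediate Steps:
$k = 1998$ ($k = 111 \cdot 18 = 1998$)
$\frac{k}{57774} = \frac{1998}{57774} = 1998 \cdot \frac{1}{57774} = \frac{333}{9629}$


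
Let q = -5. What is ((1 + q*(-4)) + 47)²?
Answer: 4624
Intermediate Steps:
((1 + q*(-4)) + 47)² = ((1 - 5*(-4)) + 47)² = ((1 + 20) + 47)² = (21 + 47)² = 68² = 4624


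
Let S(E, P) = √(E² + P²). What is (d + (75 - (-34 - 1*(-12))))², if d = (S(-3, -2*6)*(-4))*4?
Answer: 48577 - 9312*√17 ≈ 10183.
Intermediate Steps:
d = -48*√17 (d = (√((-3)² + (-2*6)²)*(-4))*4 = (√(9 + (-12)²)*(-4))*4 = (√(9 + 144)*(-4))*4 = (√153*(-4))*4 = ((3*√17)*(-4))*4 = -12*√17*4 = -48*√17 ≈ -197.91)
(d + (75 - (-34 - 1*(-12))))² = (-48*√17 + (75 - (-34 - 1*(-12))))² = (-48*√17 + (75 - (-34 + 12)))² = (-48*√17 + (75 - 1*(-22)))² = (-48*√17 + (75 + 22))² = (-48*√17 + 97)² = (97 - 48*√17)²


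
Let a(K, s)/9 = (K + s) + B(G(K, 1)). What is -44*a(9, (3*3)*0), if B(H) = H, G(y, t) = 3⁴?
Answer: -35640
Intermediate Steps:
G(y, t) = 81
a(K, s) = 729 + 9*K + 9*s (a(K, s) = 9*((K + s) + 81) = 9*(81 + K + s) = 729 + 9*K + 9*s)
-44*a(9, (3*3)*0) = -44*(729 + 9*9 + 9*((3*3)*0)) = -44*(729 + 81 + 9*(9*0)) = -44*(729 + 81 + 9*0) = -44*(729 + 81 + 0) = -44*810 = -35640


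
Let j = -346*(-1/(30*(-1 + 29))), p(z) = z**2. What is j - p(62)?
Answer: -1614307/420 ≈ -3843.6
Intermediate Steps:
j = 173/420 (j = -346/(28*(-30)) = -346/(-840) = -346*(-1/840) = 173/420 ≈ 0.41190)
j - p(62) = 173/420 - 1*62**2 = 173/420 - 1*3844 = 173/420 - 3844 = -1614307/420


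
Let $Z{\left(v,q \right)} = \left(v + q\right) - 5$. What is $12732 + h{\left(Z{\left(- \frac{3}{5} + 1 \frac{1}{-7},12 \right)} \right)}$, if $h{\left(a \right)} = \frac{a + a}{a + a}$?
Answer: $12733$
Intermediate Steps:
$Z{\left(v,q \right)} = -5 + q + v$ ($Z{\left(v,q \right)} = \left(q + v\right) - 5 = -5 + q + v$)
$h{\left(a \right)} = 1$ ($h{\left(a \right)} = \frac{2 a}{2 a} = 2 a \frac{1}{2 a} = 1$)
$12732 + h{\left(Z{\left(- \frac{3}{5} + 1 \frac{1}{-7},12 \right)} \right)} = 12732 + 1 = 12733$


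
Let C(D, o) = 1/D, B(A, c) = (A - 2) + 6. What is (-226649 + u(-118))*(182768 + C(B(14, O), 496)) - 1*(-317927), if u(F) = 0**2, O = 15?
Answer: -745629823739/18 ≈ -4.1424e+10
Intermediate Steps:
u(F) = 0
B(A, c) = 4 + A (B(A, c) = (-2 + A) + 6 = 4 + A)
(-226649 + u(-118))*(182768 + C(B(14, O), 496)) - 1*(-317927) = (-226649 + 0)*(182768 + 1/(4 + 14)) - 1*(-317927) = -226649*(182768 + 1/18) + 317927 = -226649*3289825/18 + 317927 = -745635546425/18 + 317927 = -745629823739/18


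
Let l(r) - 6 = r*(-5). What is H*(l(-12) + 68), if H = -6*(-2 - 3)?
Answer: 4020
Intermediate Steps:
H = 30 (H = -6*(-5) = 30)
l(r) = 6 - 5*r (l(r) = 6 + r*(-5) = 6 - 5*r)
H*(l(-12) + 68) = 30*((6 - 5*(-12)) + 68) = 30*((6 + 60) + 68) = 30*(66 + 68) = 30*134 = 4020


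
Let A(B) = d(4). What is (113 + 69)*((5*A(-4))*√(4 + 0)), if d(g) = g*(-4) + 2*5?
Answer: -10920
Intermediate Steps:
d(g) = 10 - 4*g (d(g) = -4*g + 10 = 10 - 4*g)
A(B) = -6 (A(B) = 10 - 4*4 = 10 - 16 = -6)
(113 + 69)*((5*A(-4))*√(4 + 0)) = (113 + 69)*((5*(-6))*√(4 + 0)) = 182*(-30*√4) = 182*(-30*2) = 182*(-60) = -10920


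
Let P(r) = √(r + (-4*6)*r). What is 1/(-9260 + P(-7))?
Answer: -9260/85747439 - √161/85747439 ≈ -0.00010814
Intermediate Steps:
P(r) = √23*√(-r) (P(r) = √(r - 24*r) = √(-23*r) = √23*√(-r))
1/(-9260 + P(-7)) = 1/(-9260 + √23*√(-1*(-7))) = 1/(-9260 + √23*√7) = 1/(-9260 + √161)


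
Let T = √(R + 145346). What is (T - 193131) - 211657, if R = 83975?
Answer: -404788 + √229321 ≈ -4.0431e+5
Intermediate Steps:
T = √229321 (T = √(83975 + 145346) = √229321 ≈ 478.87)
(T - 193131) - 211657 = (√229321 - 193131) - 211657 = (-193131 + √229321) - 211657 = -404788 + √229321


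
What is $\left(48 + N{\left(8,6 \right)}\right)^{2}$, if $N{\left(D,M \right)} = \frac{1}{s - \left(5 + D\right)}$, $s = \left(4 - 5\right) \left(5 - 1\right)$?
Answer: $\frac{664225}{289} \approx 2298.4$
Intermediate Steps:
$s = -4$ ($s = \left(-1\right) 4 = -4$)
$N{\left(D,M \right)} = \frac{1}{-9 - D}$ ($N{\left(D,M \right)} = \frac{1}{-4 - \left(5 + D\right)} = \frac{1}{-9 - D}$)
$\left(48 + N{\left(8,6 \right)}\right)^{2} = \left(48 - \frac{1}{9 + 8}\right)^{2} = \left(48 - \frac{1}{17}\right)^{2} = \left(\frac{815}{17}\right)^{2} = \frac{664225}{289}$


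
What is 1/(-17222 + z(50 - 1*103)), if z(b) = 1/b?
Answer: -53/912767 ≈ -5.8065e-5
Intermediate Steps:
1/(-17222 + z(50 - 1*103)) = 1/(-17222 + 1/(50 - 1*103)) = 1/(-17222 + 1/(50 - 103)) = 1/(-17222 + 1/(-53)) = 1/(-17222 - 1/53) = 1/(-912767/53) = -53/912767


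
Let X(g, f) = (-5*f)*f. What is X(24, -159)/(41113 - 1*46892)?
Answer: 126405/5779 ≈ 21.873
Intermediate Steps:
X(g, f) = -5*f**2
X(24, -159)/(41113 - 1*46892) = (-5*(-159)**2)/(41113 - 1*46892) = (-5*25281)/(41113 - 46892) = -126405/(-5779) = -126405*(-1/5779) = 126405/5779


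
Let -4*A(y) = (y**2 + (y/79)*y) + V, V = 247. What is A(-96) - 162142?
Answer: -51993665/316 ≈ -1.6454e+5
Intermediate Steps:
A(y) = -247/4 - 20*y**2/79 (A(y) = -((y**2 + (y/79)*y) + 247)/4 = -((y**2 + y**2/79) + 247)/4 = -(80*y**2/79 + 247)/4 = -(247 + 80*y**2/79)/4 = -247/4 - 20*y**2/79)
A(-96) - 162142 = (-247/4 - 20/79*(-96)**2) - 162142 = (-247/4 - 20/79*9216) - 162142 = (-247/4 - 184320/79) - 162142 = -756793/316 - 162142 = -51993665/316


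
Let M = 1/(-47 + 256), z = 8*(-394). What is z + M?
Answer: -658767/209 ≈ -3152.0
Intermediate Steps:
z = -3152
M = 1/209 ≈ 0.0047847
z + M = -3152 + 1/209 = -658767/209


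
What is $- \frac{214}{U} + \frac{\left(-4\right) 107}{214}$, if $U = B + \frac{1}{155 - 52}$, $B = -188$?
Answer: $- \frac{16684}{19363} \approx -0.86164$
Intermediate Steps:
$U = - \frac{19363}{103}$ ($U = -188 + \frac{1}{155 - 52} = -188 + \frac{1}{103} = - \frac{19363}{103} \approx -187.99$)
$- \frac{214}{U} + \frac{\left(-4\right) 107}{214} = - \frac{214}{- \frac{19363}{103}} + \frac{\left(-4\right) 107}{214} = \left(-214\right) \left(- \frac{103}{19363}\right) - 2 = \frac{22042}{19363} - 2 = - \frac{16684}{19363}$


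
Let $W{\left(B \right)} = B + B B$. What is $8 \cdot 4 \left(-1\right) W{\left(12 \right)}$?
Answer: $-4992$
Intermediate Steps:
$W{\left(B \right)} = B + B^{2}$
$8 \cdot 4 \left(-1\right) W{\left(12 \right)} = 8 \cdot 4 \left(-1\right) 12 \left(1 + 12\right) = 32 \left(-1\right) 12 \cdot 13 = \left(-32\right) 156 = -4992$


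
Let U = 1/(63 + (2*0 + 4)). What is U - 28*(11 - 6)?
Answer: -9379/67 ≈ -139.99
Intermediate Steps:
U = 1/67 (U = 1/(63 + (0 + 4)) = 1/(63 + 4) = 1/67 ≈ 0.014925)
U - 28*(11 - 6) = 1/67 - 28*(11 - 6) = 1/67 - 28*5 = 1/67 - 140 = -9379/67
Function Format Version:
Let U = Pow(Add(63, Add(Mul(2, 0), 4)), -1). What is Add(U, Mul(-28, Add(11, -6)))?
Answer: Rational(-9379, 67) ≈ -139.99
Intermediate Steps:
U = Rational(1, 67) (U = Pow(Add(63, Add(0, 4)), -1) = Pow(Add(63, 4), -1) = Pow(67, -1) = Rational(1, 67) ≈ 0.014925)
Add(U, Mul(-28, Add(11, -6))) = Add(Rational(1, 67), Mul(-28, Add(11, -6))) = Add(Rational(1, 67), Mul(-28, 5)) = Add(Rational(1, 67), -140) = Rational(-9379, 67)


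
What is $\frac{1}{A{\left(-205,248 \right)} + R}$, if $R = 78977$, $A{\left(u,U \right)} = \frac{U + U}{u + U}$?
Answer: $\frac{43}{3396507} \approx 1.266 \cdot 10^{-5}$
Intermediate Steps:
$A{\left(u,U \right)} = \frac{2 U}{U + u}$
$\frac{1}{A{\left(-205,248 \right)} + R} = \frac{1}{2 \cdot 248 \frac{1}{248 - 205} + 78977} = \frac{1}{2 \cdot 248 \cdot \frac{1}{43} + 78977} = \frac{1}{\frac{496}{43} + 78977} = \frac{1}{\frac{3396507}{43}} = \frac{43}{3396507}$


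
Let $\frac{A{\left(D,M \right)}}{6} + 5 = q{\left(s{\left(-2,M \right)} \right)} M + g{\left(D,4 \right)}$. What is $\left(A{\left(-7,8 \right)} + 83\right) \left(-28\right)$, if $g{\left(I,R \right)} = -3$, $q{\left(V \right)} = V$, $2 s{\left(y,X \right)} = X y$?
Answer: $9772$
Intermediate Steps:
$s{\left(y,X \right)} = \frac{X y}{2}$
$A{\left(D,M \right)} = -48 - 6 M^{2}$ ($A{\left(D,M \right)} = -30 + 6 \left(\frac{1}{2} M \left(-2\right) M - 3\right) = -30 + 6 \left(- M M - 3\right) = -30 + 6 \left(- M^{2} - 3\right) = -30 + 6 \left(-3 - M^{2}\right) = -30 - \left(18 + 6 M^{2}\right) = -48 - 6 M^{2}$)
$\left(A{\left(-7,8 \right)} + 83\right) \left(-28\right) = \left(\left(-48 - 6 \cdot 8^{2}\right) + 83\right) \left(-28\right) = \left(\left(-48 - 384\right) + 83\right) \left(-28\right) = \left(-432 + 83\right) \left(-28\right) = \left(-349\right) \left(-28\right) = 9772$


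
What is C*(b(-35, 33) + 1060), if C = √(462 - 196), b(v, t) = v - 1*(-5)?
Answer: 1030*√266 ≈ 16799.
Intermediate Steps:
b(v, t) = 5 + v (b(v, t) = v + 5 = 5 + v)
C = √266 ≈ 16.310
C*(b(-35, 33) + 1060) = √266*((5 - 35) + 1060) = √266*(-30 + 1060) = √266*1030 = 1030*√266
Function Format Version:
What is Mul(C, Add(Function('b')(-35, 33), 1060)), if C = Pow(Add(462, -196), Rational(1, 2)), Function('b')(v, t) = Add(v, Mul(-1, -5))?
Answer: Mul(1030, Pow(266, Rational(1, 2))) ≈ 16799.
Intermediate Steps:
Function('b')(v, t) = Add(5, v) (Function('b')(v, t) = Add(v, 5) = Add(5, v))
C = Pow(266, Rational(1, 2)) ≈ 16.310
Mul(C, Add(Function('b')(-35, 33), 1060)) = Mul(Pow(266, Rational(1, 2)), Add(Add(5, -35), 1060)) = Mul(Pow(266, Rational(1, 2)), Add(-30, 1060)) = Mul(Pow(266, Rational(1, 2)), 1030) = Mul(1030, Pow(266, Rational(1, 2)))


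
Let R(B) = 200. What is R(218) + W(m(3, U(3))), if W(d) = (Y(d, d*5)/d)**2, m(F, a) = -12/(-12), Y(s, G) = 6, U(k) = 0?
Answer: 236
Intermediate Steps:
m(F, a) = 1 (m(F, a) = -12*(-1/12) = 1)
W(d) = 36/d**2 (W(d) = (6/d)**2 = 36/d**2)
R(218) + W(m(3, U(3))) = 200 + 36/1**2 = 200 + 36*1 = 200 + 36 = 236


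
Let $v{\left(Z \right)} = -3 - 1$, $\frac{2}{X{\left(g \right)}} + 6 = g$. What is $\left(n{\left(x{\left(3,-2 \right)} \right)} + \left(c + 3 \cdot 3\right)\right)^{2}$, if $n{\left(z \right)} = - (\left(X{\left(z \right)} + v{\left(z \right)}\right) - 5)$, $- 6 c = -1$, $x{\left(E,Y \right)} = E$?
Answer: $\frac{12769}{36} \approx 354.69$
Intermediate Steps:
$X{\left(g \right)} = \frac{2}{-6 + g}$
$v{\left(Z \right)} = -4$
$c = \frac{1}{6}$ ($c = \left(- \frac{1}{6}\right) \left(-1\right) = \frac{1}{6} \approx 0.16667$)
$n{\left(z \right)} = 9 - \frac{2}{-6 + z}$ ($n{\left(z \right)} = - (\left(\frac{2}{-6 + z} - 4\right) - 5) = - (\left(-4 + \frac{2}{-6 + z}\right) - 5) = - (-9 + \frac{2}{-6 + z}) = 9 - \frac{2}{-6 + z}$)
$\left(n{\left(x{\left(3,-2 \right)} \right)} + \left(c + 3 \cdot 3\right)\right)^{2} = \left(\frac{-56 + 9 \cdot 3}{-6 + 3} + \left(\frac{1}{6} + 3 \cdot 3\right)\right)^{2} = \left(\frac{-56 + 27}{-3} + \left(\frac{1}{6} + 9\right)\right)^{2} = \left(\left(- \frac{1}{3}\right) \left(-29\right) + \frac{55}{6}\right)^{2} = \left(\frac{29}{3} + \frac{55}{6}\right)^{2} = \left(\frac{113}{6}\right)^{2} = \frac{12769}{36}$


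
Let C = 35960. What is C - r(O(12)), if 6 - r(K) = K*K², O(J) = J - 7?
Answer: 36079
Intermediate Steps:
O(J) = -7 + J
r(K) = 6 - K³ (r(K) = 6 - K*K² = 6 - K³)
C - r(O(12)) = 35960 - (6 - (-7 + 12)³) = 35960 - (6 - 1*5³) = 35960 - (6 - 1*125) = 35960 - (6 - 125) = 35960 - 1*(-119) = 35960 + 119 = 36079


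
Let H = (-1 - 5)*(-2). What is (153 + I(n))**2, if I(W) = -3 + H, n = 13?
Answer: 26244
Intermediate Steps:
H = 12 (H = -6*(-2) = 12)
I(W) = 9 (I(W) = -3 + 12 = 9)
(153 + I(n))**2 = (153 + 9)**2 = 162**2 = 26244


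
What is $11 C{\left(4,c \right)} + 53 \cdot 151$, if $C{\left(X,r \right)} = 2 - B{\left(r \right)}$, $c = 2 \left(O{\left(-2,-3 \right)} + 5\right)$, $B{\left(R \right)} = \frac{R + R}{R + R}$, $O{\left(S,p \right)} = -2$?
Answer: $8014$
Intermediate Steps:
$B{\left(R \right)} = 1$ ($B{\left(R \right)} = \frac{2 R}{2 R} = 2 R \frac{1}{2 R} = 1$)
$c = 6$ ($c = 2 \left(-2 + 5\right) = 2 \cdot 3 = 6$)
$C{\left(X,r \right)} = 1$ ($C{\left(X,r \right)} = 2 - 1 = 1$)
$11 C{\left(4,c \right)} + 53 \cdot 151 = 11 \cdot 1 + 53 \cdot 151 = 11 + 8003 = 8014$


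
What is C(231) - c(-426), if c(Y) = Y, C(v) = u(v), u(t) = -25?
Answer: 401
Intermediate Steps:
C(v) = -25
C(231) - c(-426) = -25 - 1*(-426) = -25 + 426 = 401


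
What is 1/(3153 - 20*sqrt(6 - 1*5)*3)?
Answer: 1/3093 ≈ 0.00032331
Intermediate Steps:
1/(3153 - 20*sqrt(6 - 1*5)*3) = 1/(3153 - 20*sqrt(6 - 5)*3) = 1/(3153 - 20*sqrt(1)*3) = 1/(3153 - 20*1*3) = 1/(3153 - 20*3) = 1/(3153 - 60) = 1/3093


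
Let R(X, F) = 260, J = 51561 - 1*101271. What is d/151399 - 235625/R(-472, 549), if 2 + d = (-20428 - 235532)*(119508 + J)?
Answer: -72010805703/605596 ≈ -1.1891e+5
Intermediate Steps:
J = -49710 (J = 51561 - 101271 = -49710)
d = -17865496082 (d = -2 + (-20428 - 235532)*(119508 - 49710) = -2 - 255960*69798 = -2 - 17865496080 = -17865496082)
d/151399 - 235625/R(-472, 549) = -17865496082/151399 - 235625/260 = -17865496082*1/151399 - 235625*1/260 = -17865496082/151399 - 3625/4 = -72010805703/605596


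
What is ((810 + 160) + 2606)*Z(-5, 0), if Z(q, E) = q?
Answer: -17880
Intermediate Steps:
((810 + 160) + 2606)*Z(-5, 0) = ((810 + 160) + 2606)*(-5) = (970 + 2606)*(-5) = 3576*(-5) = -17880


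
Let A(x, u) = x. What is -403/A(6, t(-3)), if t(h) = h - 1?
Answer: -403/6 ≈ -67.167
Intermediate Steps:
t(h) = -1 + h
-403/A(6, t(-3)) = -403/6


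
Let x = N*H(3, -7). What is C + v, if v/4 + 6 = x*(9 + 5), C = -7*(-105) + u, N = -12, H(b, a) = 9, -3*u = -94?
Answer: -15917/3 ≈ -5305.7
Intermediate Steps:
u = 94/3 (u = -⅓*(-94) = 94/3 ≈ 31.333)
x = -108 (x = -12*9 = -108)
C = 2299/3 (C = -7*(-105) + 94/3 = 735 + 94/3 = 2299/3 ≈ 766.33)
v = -6072 (v = -24 + 4*(-108*(9 + 5)) = -24 + 4*(-108*14) = -24 + 4*(-1512) = -24 - 6048 = -6072)
C + v = 2299/3 - 6072 = -15917/3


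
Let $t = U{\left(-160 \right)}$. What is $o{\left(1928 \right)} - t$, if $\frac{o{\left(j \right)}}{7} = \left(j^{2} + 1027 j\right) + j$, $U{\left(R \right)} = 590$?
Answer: $39893586$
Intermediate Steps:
$t = 590$
$o{\left(j \right)} = 7 j^{2} + 7196 j$ ($o{\left(j \right)} = 7 \left(\left(j^{2} + 1027 j\right) + j\right) = 7 \left(j^{2} + 1028 j\right) = 7 j^{2} + 7196 j$)
$o{\left(1928 \right)} - t = 7 \cdot 1928 \left(1028 + 1928\right) - 590 = 7 \cdot 1928 \cdot 2956 - 590 = 39894176 - 590 = 39893586$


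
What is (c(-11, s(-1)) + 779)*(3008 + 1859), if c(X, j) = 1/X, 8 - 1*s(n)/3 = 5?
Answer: 41700456/11 ≈ 3.7910e+6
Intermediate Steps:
s(n) = 9 (s(n) = 24 - 3*5 = 24 - 15 = 9)
(c(-11, s(-1)) + 779)*(3008 + 1859) = (1/(-11) + 779)*(3008 + 1859) = (-1/11 + 779)*4867 = (8568/11)*4867 = 41700456/11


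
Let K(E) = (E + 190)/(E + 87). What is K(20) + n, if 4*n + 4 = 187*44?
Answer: 220202/107 ≈ 2058.0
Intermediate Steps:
K(E) = (190 + E)/(87 + E)
n = 2056 (n = -1 + (187*44)/4 = -1 + (¼)*8228 = -1 + 2057 = 2056)
K(20) + n = (190 + 20)/(87 + 20) + 2056 = 210/107 + 2056 = 220202/107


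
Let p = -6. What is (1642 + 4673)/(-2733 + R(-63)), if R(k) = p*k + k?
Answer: -2105/806 ≈ -2.6117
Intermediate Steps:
R(k) = -5*k (R(k) = -6*k + k = -5*k)
(1642 + 4673)/(-2733 + R(-63)) = (1642 + 4673)/(-2733 - 5*(-63)) = 6315/(-2733 + 315) = 6315/(-2418) = 6315*(-1/2418) = -2105/806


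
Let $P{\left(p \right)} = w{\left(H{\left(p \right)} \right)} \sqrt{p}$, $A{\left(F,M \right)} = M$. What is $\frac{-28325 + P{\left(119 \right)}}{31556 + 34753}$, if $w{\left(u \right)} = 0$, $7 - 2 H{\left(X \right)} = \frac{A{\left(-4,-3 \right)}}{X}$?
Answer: $- \frac{28325}{66309} \approx -0.42717$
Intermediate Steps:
$H{\left(X \right)} = \frac{7}{2} + \frac{3}{2 X}$ ($H{\left(X \right)} = \frac{7}{2} - \frac{\left(-3\right) \frac{1}{X}}{2} = \frac{7}{2} + \frac{3}{2 X}$)
$P{\left(p \right)} = 0$ ($P{\left(p \right)} = 0 \sqrt{p} = 0$)
$\frac{-28325 + P{\left(119 \right)}}{31556 + 34753} = \frac{-28325 + 0}{31556 + 34753} = - \frac{28325}{66309}$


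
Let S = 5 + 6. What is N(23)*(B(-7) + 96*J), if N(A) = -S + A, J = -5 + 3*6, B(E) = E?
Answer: 14892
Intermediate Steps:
S = 11
J = 13 (J = -5 + 18 = 13)
N(A) = -11 + A (N(A) = -1*11 + A = -11 + A)
N(23)*(B(-7) + 96*J) = (-11 + 23)*(-7 + 96*13) = 12*(-7 + 1248) = 12*1241 = 14892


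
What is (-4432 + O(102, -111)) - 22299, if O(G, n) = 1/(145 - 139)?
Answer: -160385/6 ≈ -26731.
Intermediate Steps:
O(G, n) = ⅙ (O(G, n) = 1/6 = ⅙)
(-4432 + O(102, -111)) - 22299 = (-4432 + ⅙) - 22299 = -26591/6 - 22299 = -160385/6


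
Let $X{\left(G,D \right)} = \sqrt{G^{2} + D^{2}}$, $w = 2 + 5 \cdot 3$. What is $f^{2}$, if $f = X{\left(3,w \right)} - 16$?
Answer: $\left(16 - \sqrt{298}\right)^{2} \approx 1.5944$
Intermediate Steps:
$w = 17$ ($w = 2 + 15 = 17$)
$X{\left(G,D \right)} = \sqrt{D^{2} + G^{2}}$
$f = -16 + \sqrt{298}$ ($f = \sqrt{17^{2} + 3^{2}} - 16 = \sqrt{289 + 9} - 16 = \sqrt{298} - 16 = -16 + \sqrt{298} \approx 1.2627$)
$f^{2} = \left(-16 + \sqrt{298}\right)^{2}$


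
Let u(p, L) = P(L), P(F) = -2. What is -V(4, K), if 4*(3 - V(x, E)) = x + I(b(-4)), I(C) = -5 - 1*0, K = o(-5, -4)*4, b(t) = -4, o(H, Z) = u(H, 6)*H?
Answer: -13/4 ≈ -3.2500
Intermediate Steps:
u(p, L) = -2
o(H, Z) = -2*H
K = 40 (K = -2*(-5)*4 = 10*4 = 40)
I(C) = -5 (I(C) = -5 + 0 = -5)
V(x, E) = 17/4 - x/4 (V(x, E) = 3 - (x - 5)/4 = 3 - (-5 + x)/4 = 3 + (5/4 - x/4) = 17/4 - x/4)
-V(4, K) = -(17/4 - ¼*4) = -(17/4 - 1) = -1*13/4 = -13/4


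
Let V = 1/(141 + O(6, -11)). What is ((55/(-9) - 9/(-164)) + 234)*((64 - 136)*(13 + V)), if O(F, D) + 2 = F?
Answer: -6190588/29 ≈ -2.1347e+5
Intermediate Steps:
O(F, D) = -2 + F
V = 1/145 (V = 1/(141 + (-2 + 6)) = 1/(141 + 4) = 1/145 ≈ 0.0068966)
((55/(-9) - 9/(-164)) + 234)*((64 - 136)*(13 + V)) = ((55/(-9) - 9/(-164)) + 234)*((64 - 136)*(13 + 1/145)) = ((55*(-⅑) - 9*(-1/164)) + 234)*(-72*1886/145) = ((-55/9 + 9/164) + 234)*(-135792/145) = (-8939/1476 + 234)*(-135792/145) = (336445/1476)*(-135792/145) = -6190588/29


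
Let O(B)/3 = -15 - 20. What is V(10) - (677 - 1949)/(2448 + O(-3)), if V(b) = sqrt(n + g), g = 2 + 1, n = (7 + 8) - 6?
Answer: 424/781 + 2*sqrt(3) ≈ 4.0070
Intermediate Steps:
n = 9 (n = 15 - 6 = 9)
g = 3
O(B) = -105 (O(B) = 3*(-15 - 20) = 3*(-35) = -105)
V(b) = 2*sqrt(3) (V(b) = sqrt(9 + 3) = sqrt(12) = 2*sqrt(3))
V(10) - (677 - 1949)/(2448 + O(-3)) = 2*sqrt(3) - (677 - 1949)/(2448 - 105) = 2*sqrt(3) - (-1272)/2343 = 2*sqrt(3) - 1*(-424/781) = 2*sqrt(3) + 424/781 = 424/781 + 2*sqrt(3)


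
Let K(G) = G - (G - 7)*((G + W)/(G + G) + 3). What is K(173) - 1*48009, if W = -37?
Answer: -8373070/173 ≈ -48399.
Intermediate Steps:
K(G) = G - (-7 + G)*(3 + (-37 + G)/(2*G)) (K(G) = G - (G - 7)*((G - 37)/(G + G) + 3) = G - (-7 + G)*((-37 + G)/((2*G)) + 3) = G - (-7 + G)*((-37 + G)*(1/(2*G)) + 3) = G - (-7 + G)*((-37 + G)/(2*G) + 3) = G - (-7 + G)*(3 + (-37 + G)/(2*G)))
K(173) - 1*48009 = (43 - 259/2/173 - 5/2*173) - 1*48009 = (43 - 259/2*1/173 - 865/2) - 48009 = (43 - 259/346 - 865/2) - 48009 = -67513/173 - 48009 = -8373070/173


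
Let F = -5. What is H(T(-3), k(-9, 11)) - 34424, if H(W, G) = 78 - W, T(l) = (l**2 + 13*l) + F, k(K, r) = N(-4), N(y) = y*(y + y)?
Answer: -34311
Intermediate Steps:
N(y) = 2*y**2 (N(y) = y*(2*y) = 2*y**2)
k(K, r) = 32 (k(K, r) = 2*(-4)**2 = 2*16 = 32)
T(l) = -5 + l**2 + 13*l (T(l) = (l**2 + 13*l) - 5 = -5 + l**2 + 13*l)
H(T(-3), k(-9, 11)) - 34424 = (78 - (-5 + (-3)**2 + 13*(-3))) - 34424 = (78 - (-5 + 9 - 39)) - 34424 = (78 - 1*(-35)) - 34424 = (78 + 35) - 34424 = 113 - 34424 = -34311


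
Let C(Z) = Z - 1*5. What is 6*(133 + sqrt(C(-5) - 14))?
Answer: 798 + 12*I*sqrt(6) ≈ 798.0 + 29.394*I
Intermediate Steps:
C(Z) = -5 + Z (C(Z) = Z - 5 = -5 + Z)
6*(133 + sqrt(C(-5) - 14)) = 6*(133 + sqrt((-5 - 5) - 14)) = 6*(133 + sqrt(-10 - 14)) = 6*(133 + sqrt(-24)) = 6*(133 + 2*I*sqrt(6)) = 798 + 12*I*sqrt(6)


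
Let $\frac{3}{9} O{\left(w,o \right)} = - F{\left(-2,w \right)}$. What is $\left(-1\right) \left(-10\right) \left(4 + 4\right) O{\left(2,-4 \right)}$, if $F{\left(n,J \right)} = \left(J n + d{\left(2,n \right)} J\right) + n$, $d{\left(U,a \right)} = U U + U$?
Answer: $-1440$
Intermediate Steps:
$d{\left(U,a \right)} = U + U^{2}$ ($d{\left(U,a \right)} = U^{2} + U = U + U^{2}$)
$F{\left(n,J \right)} = n + 6 J + J n$ ($F{\left(n,J \right)} = \left(J n + 2 \left(1 + 2\right) J\right) + n = \left(J n + 2 \cdot 3 J\right) + n = \left(J n + 6 J\right) + n = \left(6 J + J n\right) + n = n + 6 J + J n$)
$O{\left(w,o \right)} = 6 - 12 w$ ($O{\left(w,o \right)} = 3 \left(- (-2 + 6 w + w \left(-2\right))\right) = 3 \left(- (-2 + 6 w - 2 w)\right) = 3 \left(- (-2 + 4 w)\right) = 3 \left(2 - 4 w\right) = 6 - 12 w$)
$\left(-1\right) \left(-10\right) \left(4 + 4\right) O{\left(2,-4 \right)} = \left(-1\right) \left(-10\right) \left(4 + 4\right) \left(6 - 24\right) = 10 \cdot 8 \left(6 - 24\right) = 10 \cdot 8 \left(-18\right) = 10 \left(-144\right) = -1440$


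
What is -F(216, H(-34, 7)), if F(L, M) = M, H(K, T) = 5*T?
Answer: -35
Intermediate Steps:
-F(216, H(-34, 7)) = -5*7 = -1*35 = -35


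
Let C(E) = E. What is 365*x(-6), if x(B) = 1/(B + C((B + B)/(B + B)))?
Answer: -73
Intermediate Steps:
x(B) = 1/(1 + B) (x(B) = 1/(B + (B + B)/(B + B)) = 1/(B + (2*B)/((2*B))) = 1/(B + (2*B)*(1/(2*B))) = 1/(B + 1) = 1/(1 + B))
365*x(-6) = 365/(1 - 6) = 365/(-5) = 365*(-⅕) = -73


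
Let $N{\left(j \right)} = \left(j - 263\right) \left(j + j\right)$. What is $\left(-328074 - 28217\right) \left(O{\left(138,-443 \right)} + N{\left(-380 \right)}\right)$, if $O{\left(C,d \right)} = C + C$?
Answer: $-174210622196$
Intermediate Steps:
$O{\left(C,d \right)} = 2 C$
$N{\left(j \right)} = 2 j \left(-263 + j\right)$ ($N{\left(j \right)} = \left(-263 + j\right) 2 j = 2 j \left(-263 + j\right)$)
$\left(-328074 - 28217\right) \left(O{\left(138,-443 \right)} + N{\left(-380 \right)}\right) = \left(-328074 - 28217\right) \left(2 \cdot 138 + 2 \left(-380\right) \left(-263 - 380\right)\right) = - 356291 \left(276 + 2 \left(-380\right) \left(-643\right)\right) = - 356291 \left(276 + 488680\right) = \left(-356291\right) 488956 = -174210622196$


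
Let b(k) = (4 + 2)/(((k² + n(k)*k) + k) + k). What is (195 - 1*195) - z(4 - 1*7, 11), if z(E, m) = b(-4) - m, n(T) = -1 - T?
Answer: 25/2 ≈ 12.500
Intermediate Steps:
b(k) = 6/(k² + 2*k + k*(-1 - k)) (b(k) = (4 + 2)/(((k² + (-1 - k)*k) + k) + k) = 6/(((k² + k*(-1 - k)) + k) + k) = 6/((k + k² + k*(-1 - k)) + k) = 6/(k² + 2*k + k*(-1 - k)))
z(E, m) = -3/2 - m (z(E, m) = 6/(-4) - m = 6*(-¼) - m = -3/2 - m)
(195 - 1*195) - z(4 - 1*7, 11) = (195 - 1*195) - (-3/2 - 1*11) = (195 - 195) - (-3/2 - 11) = 0 - 1*(-25/2) = 0 + 25/2 = 25/2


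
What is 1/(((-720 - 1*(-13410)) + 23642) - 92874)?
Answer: -1/56542 ≈ -1.7686e-5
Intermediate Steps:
1/(((-720 - 1*(-13410)) + 23642) - 92874) = 1/(((-720 + 13410) + 23642) - 92874) = 1/((12690 + 23642) - 92874) = 1/(36332 - 92874) = 1/(-56542) = -1/56542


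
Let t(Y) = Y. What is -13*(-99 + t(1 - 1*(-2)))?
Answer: 1248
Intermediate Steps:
-13*(-99 + t(1 - 1*(-2))) = -13*(-99 + (1 - 1*(-2))) = -13*(-99 + (1 + 2)) = -13*(-99 + 3) = -13*(-96) = 1248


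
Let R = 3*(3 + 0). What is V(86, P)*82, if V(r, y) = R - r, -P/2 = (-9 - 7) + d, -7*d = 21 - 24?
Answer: -6314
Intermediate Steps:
R = 9 (R = 3*3 = 9)
d = 3/7 (d = -(21 - 24)/7 = -⅐*(-3) = 3/7 ≈ 0.42857)
P = 218/7 (P = -2*((-9 - 7) + 3/7) = -2*(-16 + 3/7) = -2*(-109/7) = 218/7 ≈ 31.143)
V(r, y) = 9 - r
V(86, P)*82 = (9 - 1*86)*82 = (9 - 86)*82 = -77*82 = -6314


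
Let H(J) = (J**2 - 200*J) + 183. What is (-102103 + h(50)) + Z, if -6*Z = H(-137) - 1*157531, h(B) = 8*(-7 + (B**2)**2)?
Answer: 299498225/6 ≈ 4.9916e+7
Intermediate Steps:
H(J) = 183 + J**2 - 200*J
h(B) = -56 + 8*B**4 (h(B) = 8*(-7 + B**4) = -56 + 8*B**4)
Z = 111179/6 (Z = -((183 + (-137)**2 - 200*(-137)) - 1*157531)/6 = -((183 + 18769 + 27400) - 157531)/6 = -(46352 - 157531)/6 = -1/6*(-111179) = 111179/6 ≈ 18530.)
(-102103 + h(50)) + Z = (-102103 + (-56 + 8*50**4)) + 111179/6 = (-102103 + (-56 + 8*6250000)) + 111179/6 = (-102103 + (-56 + 50000000)) + 111179/6 = (-102103 + 49999944) + 111179/6 = 49897841 + 111179/6 = 299498225/6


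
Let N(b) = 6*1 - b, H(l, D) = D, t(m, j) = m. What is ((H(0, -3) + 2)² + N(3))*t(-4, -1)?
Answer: -16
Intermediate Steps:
N(b) = 6 - b
((H(0, -3) + 2)² + N(3))*t(-4, -1) = ((-3 + 2)² + (6 - 1*3))*(-4) = ((-1)² + (6 - 3))*(-4) = (1 + 3)*(-4) = 4*(-4) = -16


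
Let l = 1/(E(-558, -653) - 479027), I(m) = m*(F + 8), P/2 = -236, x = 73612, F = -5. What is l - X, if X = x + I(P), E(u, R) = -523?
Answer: -34621591801/479550 ≈ -72196.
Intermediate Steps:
P = -472 (P = 2*(-236) = -472)
I(m) = 3*m (I(m) = m*(-5 + 8) = m*3 = 3*m)
X = 72196 (X = 73612 + 3*(-472) = 73612 - 1416 = 72196)
l = -1/479550 (l = 1/(-523 - 479027) = 1/(-479550) = -1/479550 ≈ -2.0853e-6)
l - X = -1/479550 - 1*72196 = -1/479550 - 72196 = -34621591801/479550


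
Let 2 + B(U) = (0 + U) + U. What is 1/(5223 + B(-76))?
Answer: 1/5069 ≈ 0.00019728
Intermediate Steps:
B(U) = -2 + 2*U (B(U) = -2 + ((0 + U) + U) = -2 + (U + U) = -2 + 2*U)
1/(5223 + B(-76)) = 1/(5223 + (-2 + 2*(-76))) = 1/(5223 + (-2 - 152)) = 1/(5223 - 154) = 1/5069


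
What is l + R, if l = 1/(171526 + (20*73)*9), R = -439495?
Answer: -81159783669/184666 ≈ -4.3950e+5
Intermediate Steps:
l = 1/184666 (l = 1/(171526 + 1460*9) = 1/(171526 + 13140) = 1/184666 ≈ 5.4152e-6)
l + R = 1/184666 - 439495 = -81159783669/184666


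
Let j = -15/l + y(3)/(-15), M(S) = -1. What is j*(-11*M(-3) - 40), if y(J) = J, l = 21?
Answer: 928/35 ≈ 26.514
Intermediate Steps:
j = -32/35 (j = -15/21 + 3/(-15) = -15*1/21 + 3*(-1/15) = -5/7 - ⅕ = -32/35 ≈ -0.91429)
j*(-11*M(-3) - 40) = -32*(-11*(-1) - 40)/35 = -32*(11 - 40)/35 = -32/35*(-29) = 928/35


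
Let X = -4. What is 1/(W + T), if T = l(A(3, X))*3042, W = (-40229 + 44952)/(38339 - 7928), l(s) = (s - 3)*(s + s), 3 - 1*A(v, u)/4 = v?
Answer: 30411/4723 ≈ 6.4389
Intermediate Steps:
A(v, u) = 12 - 4*v
l(s) = 2*s*(-3 + s) (l(s) = (-3 + s)*(2*s) = 2*s*(-3 + s))
W = 4723/30411 ≈ 0.15531
T = 0 (T = (2*(12 - 4*3)*(-3 + (12 - 4*3)))*3042 = (2*(12 - 12)*(-3 + (12 - 12)))*3042 = (2*0*(-3 + 0))*3042 = (2*0*(-3))*3042 = 0*3042 = 0)
1/(W + T) = 1/(4723/30411 + 0) = 1/(4723/30411) = 30411/4723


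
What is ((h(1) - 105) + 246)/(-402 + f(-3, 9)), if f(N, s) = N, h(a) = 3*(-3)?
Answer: -44/135 ≈ -0.32593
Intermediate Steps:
h(a) = -9
((h(1) - 105) + 246)/(-402 + f(-3, 9)) = ((-9 - 105) + 246)/(-402 - 3) = (-114 + 246)/(-405) = 132*(-1/405) = -44/135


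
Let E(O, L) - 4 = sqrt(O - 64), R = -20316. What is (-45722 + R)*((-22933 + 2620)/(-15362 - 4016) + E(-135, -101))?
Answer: -3230083675/9689 - 66038*I*sqrt(199) ≈ -3.3338e+5 - 9.3158e+5*I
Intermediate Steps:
E(O, L) = 4 + sqrt(-64 + O) (E(O, L) = 4 + sqrt(O - 64) = 4 + sqrt(-64 + O))
(-45722 + R)*((-22933 + 2620)/(-15362 - 4016) + E(-135, -101)) = (-45722 - 20316)*((-22933 + 2620)/(-15362 - 4016) + (4 + sqrt(-64 - 135))) = -66038*(-20313/(-19378) + (4 + sqrt(-199))) = -66038*(-20313*(-1/19378) + (4 + I*sqrt(199))) = -66038*(20313/19378 + (4 + I*sqrt(199))) = -66038*(97825/19378 + I*sqrt(199)) = -3230083675/9689 - 66038*I*sqrt(199)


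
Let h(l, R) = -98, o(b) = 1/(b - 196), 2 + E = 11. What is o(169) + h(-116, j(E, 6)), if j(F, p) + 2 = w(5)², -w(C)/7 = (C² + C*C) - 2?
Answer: -2647/27 ≈ -98.037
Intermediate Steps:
w(C) = 14 - 14*C² (w(C) = -7*((C² + C*C) - 2) = -7*((C² + C²) - 2) = -7*(2*C² - 2) = -7*(-2 + 2*C²) = 14 - 14*C²)
E = 9 (E = -2 + 11 = 9)
j(F, p) = 112894 (j(F, p) = -2 + (14 - 14*5²)² = -2 + (14 - 14*25)² = -2 + (14 - 350)² = -2 + (-336)² = -2 + 112896 = 112894)
o(b) = 1/(-196 + b)
o(169) + h(-116, j(E, 6)) = 1/(-196 + 169) - 98 = 1/(-27) - 98 = -1/27 - 98 = -2647/27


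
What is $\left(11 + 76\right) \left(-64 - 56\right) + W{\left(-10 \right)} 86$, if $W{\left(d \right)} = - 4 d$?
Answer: $-7000$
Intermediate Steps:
$\left(11 + 76\right) \left(-64 - 56\right) + W{\left(-10 \right)} 86 = \left(11 + 76\right) \left(-64 - 56\right) + \left(-4\right) \left(-10\right) 86 = 87 \left(-120\right) + 40 \cdot 86 = -10440 + 3440 = -7000$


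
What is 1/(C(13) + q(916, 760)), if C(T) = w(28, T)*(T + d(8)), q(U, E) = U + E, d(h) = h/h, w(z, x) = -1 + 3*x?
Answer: 1/2208 ≈ 0.00045290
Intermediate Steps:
d(h) = 1
q(U, E) = E + U
C(T) = (1 + T)*(-1 + 3*T) (C(T) = (-1 + 3*T)*(T + 1) = (-1 + 3*T)*(1 + T) = (1 + T)*(-1 + 3*T))
1/(C(13) + q(916, 760)) = 1/((1 + 13)*(-1 + 3*13) + (760 + 916)) = 1/(14*(-1 + 39) + 1676) = 1/(14*38 + 1676) = 1/(532 + 1676) = 1/2208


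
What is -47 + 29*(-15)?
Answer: -482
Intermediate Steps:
-47 + 29*(-15) = -47 - 435 = -482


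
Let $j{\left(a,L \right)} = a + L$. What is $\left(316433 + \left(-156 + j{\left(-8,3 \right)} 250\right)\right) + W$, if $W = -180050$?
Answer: $134977$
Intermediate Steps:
$j{\left(a,L \right)} = L + a$
$\left(316433 + \left(-156 + j{\left(-8,3 \right)} 250\right)\right) + W = \left(316433 + \left(-156 + \left(3 - 8\right) 250\right)\right) - 180050 = \left(316433 - 1406\right) - 180050 = 315027 - 180050 = 134977$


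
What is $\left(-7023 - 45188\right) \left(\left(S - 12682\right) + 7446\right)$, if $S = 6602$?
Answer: $-71320226$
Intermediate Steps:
$\left(-7023 - 45188\right) \left(\left(S - 12682\right) + 7446\right) = \left(-7023 - 45188\right) \left(\left(6602 - 12682\right) + 7446\right) = - 52211 \left(\left(6602 - 12682\right) + 7446\right) = - 52211 \left(-6080 + 7446\right) = \left(-52211\right) 1366 = -71320226$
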